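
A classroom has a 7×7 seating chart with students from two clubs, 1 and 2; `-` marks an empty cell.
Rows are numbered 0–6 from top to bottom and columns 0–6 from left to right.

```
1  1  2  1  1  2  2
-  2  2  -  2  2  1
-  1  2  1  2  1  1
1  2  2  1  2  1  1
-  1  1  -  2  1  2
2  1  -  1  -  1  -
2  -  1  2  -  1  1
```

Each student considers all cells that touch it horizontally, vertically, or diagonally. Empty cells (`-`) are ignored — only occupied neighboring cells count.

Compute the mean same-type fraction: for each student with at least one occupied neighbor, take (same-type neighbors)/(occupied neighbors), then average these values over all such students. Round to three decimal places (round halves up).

0.463

(0,0)1 1/2
(0,1)1 1/4
(0,2)2 2/4
(0,3)1 1/4
(0,4)1 1/4
(0,5)2 3/5
(0,6)2 2/3
(1,1)2 3/6
(1,2)2 3/7
(1,4)2 3/7
(1,5)2 4/8
(1,6)1 2/5
(2,1)1 1/6
(2,2)2 4/7
(2,3)1 1/7
(2,4)2 3/7
(2,5)1 4/8
(2,6)1 4/5
(3,0)1 2/3
(3,1)2 2/6
(3,2)2 2/7
(3,3)1 2/7
(3,4)2 2/7
(3,5)1 4/8
(3,6)1 4/5
(4,1)1 3/6
(4,2)1 4/6
(4,4)2 1/6
(4,5)1 3/6
(4,6)2 0/4
(5,0)2 1/3
(5,1)1 3/5
(5,3)1 2/4
(5,5)1 3/5
(6,0)2 1/2
(6,2)1 2/3
(6,3)2 0/2
(6,5)1 2/2
(6,6)1 2/2
Sum over 39 students: 1/2 + 1/4 + 2/4 + 1/4 + 1/4 + 3/5 + 2/3 + 3/6 + 3/7 + 3/7 + 4/8 + 2/5 + 1/6 + 4/7 + 1/7 + 3/7 + 4/8 + 4/5 + 2/3 + 2/6 + 2/7 + 2/7 + 2/7 + 4/8 + 4/5 + 3/6 + 4/6 + 1/6 + 3/6 + 0/4 + 1/3 + 3/5 + 2/4 + 3/5 + 1/2 + 2/3 + 0/2 + 2/2 + 2/2 = 7591/420; mean = 7591/420 ÷ 39 = 7591/16380 = 0.463431… → 0.463.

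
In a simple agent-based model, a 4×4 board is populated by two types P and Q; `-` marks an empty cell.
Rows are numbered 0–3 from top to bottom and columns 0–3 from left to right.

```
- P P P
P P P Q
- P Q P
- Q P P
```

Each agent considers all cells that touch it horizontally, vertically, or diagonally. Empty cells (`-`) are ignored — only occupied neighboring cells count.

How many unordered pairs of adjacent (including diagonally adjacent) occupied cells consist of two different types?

12

Scan each occupied cell's neighbors to the right and below (and the two forward diagonals) so each pair is counted once.
From row 0: 2 unlike of 10 pairs (running 2/10).
From row 1: 4 unlike of 11 pairs (running 6/21).
From row 2: 5 unlike of 9 pairs (running 11/30).
From row 3: 1 unlike of 2 pairs (running 12/32).
Total adjacent occupied pairs: 32; unlike-type pairs: 12.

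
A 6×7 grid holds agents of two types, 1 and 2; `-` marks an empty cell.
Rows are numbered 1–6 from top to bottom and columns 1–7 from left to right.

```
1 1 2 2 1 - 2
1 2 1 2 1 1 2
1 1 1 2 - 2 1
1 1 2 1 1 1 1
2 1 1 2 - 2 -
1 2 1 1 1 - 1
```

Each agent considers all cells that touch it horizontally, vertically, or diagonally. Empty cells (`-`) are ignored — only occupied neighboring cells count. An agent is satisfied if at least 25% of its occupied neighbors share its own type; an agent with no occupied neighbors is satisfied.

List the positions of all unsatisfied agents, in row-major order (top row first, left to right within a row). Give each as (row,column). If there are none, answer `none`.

(1,1)1 2/3 ✓
(1,2)1 3/5 ✓
(1,3)2 3/5 ✓
(1,4)2 2/5 ✓
(1,5)1 2/4 ✓
(1,7)2 1/2 ✓
(2,1)1 4/5 ✓
(2,2)2 1/8 ✗
(2,3)1 3/8 ✓
(2,4)2 3/7 ✓
(2,5)1 2/6 ✓
(2,6)1 3/6 ✓
(2,7)2 2/4 ✓
(3,1)1 4/5 ✓
(3,2)1 6/8 ✓
(3,3)1 4/8 ✓
(3,4)2 2/7 ✓
(3,6)2 1/7 ✗
(3,7)1 3/5 ✓
(4,1)1 4/5 ✓
(4,2)1 6/8 ✓
(4,3)2 2/8 ✓
(4,4)1 3/6 ✓
(4,5)1 2/6 ✓
(4,6)1 3/5 ✓
(4,7)1 2/4 ✓
(5,1)2 1/5 ✗
(5,2)1 5/8 ✓
(5,3)1 5/8 ✓
(5,4)2 1/7 ✗
(5,6)2 0/5 ✗
(6,1)1 1/3 ✓
(6,2)2 1/5 ✗
(6,3)1 3/5 ✓
(6,4)1 3/4 ✓
(6,5)1 1/3 ✓
(6,7)1 0/1 ✗

(2,2), (3,6), (5,1), (5,4), (5,6), (6,2), (6,7)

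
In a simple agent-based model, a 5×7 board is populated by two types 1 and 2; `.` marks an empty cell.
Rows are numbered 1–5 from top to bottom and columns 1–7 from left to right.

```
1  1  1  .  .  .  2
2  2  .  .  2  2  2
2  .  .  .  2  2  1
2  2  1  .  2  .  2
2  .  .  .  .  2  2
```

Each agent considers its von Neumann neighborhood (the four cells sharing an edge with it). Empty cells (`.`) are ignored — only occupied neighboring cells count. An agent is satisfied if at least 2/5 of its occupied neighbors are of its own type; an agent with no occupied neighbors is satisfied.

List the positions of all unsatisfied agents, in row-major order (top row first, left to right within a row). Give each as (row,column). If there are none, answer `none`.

(1,1)1 1/2 satisfied
(1,2)1 2/3 satisfied
(1,3)1 1/1 satisfied
(1,7)2 1/1 satisfied
(2,1)2 2/3 satisfied
(2,2)2 1/2 satisfied
(2,5)2 2/2 satisfied
(2,6)2 3/3 satisfied
(2,7)2 2/3 satisfied
(3,1)2 2/2 satisfied
(3,5)2 3/3 satisfied
(3,6)2 2/3 satisfied
(3,7)1 0/3 not
(4,1)2 3/3 satisfied
(4,2)2 1/2 satisfied
(4,3)1 0/1 not
(4,5)2 1/1 satisfied
(4,7)2 1/2 satisfied
(5,1)2 1/1 satisfied
(5,6)2 1/1 satisfied
(5,7)2 2/2 satisfied

(3,7), (4,3)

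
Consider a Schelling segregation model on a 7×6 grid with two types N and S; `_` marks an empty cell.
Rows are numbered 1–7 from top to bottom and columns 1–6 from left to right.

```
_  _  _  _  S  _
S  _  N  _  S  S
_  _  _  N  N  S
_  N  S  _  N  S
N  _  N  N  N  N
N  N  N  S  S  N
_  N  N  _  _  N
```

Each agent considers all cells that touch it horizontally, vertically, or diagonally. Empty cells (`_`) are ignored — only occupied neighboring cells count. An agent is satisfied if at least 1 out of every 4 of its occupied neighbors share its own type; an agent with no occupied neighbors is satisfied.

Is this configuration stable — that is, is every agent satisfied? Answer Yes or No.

(1,5)S 2/2 ✓
(2,1)S 0/0 ✓
(2,3)N 1/1 ✓
(2,5)S 3/5 ✓
(2,6)S 3/4 ✓
(3,4)N 3/5 ✓
(3,5)N 2/6 ✓
(3,6)S 3/5 ✓
(4,2)N 2/3 ✓
(4,3)S 0/4 ✗
(4,5)N 5/7 ✓
(4,6)S 1/5 ✗
(5,1)N 3/3 ✓
(5,3)N 4/6 ✓
(5,4)N 4/7 ✓
(5,5)N 4/7 ✓
(5,6)N 3/5 ✓
(6,1)N 3/3 ✓
(6,2)N 6/6 ✓
(6,3)N 5/6 ✓
(6,4)S 1/6 ✗
(6,5)S 1/6 ✗
(6,6)N 3/4 ✓
(7,2)N 4/4 ✓
(7,3)N 3/4 ✓
(7,6)N 1/2 ✓
For instance (4,3) has only 0/4 same-type neighbors, below 1/4.

No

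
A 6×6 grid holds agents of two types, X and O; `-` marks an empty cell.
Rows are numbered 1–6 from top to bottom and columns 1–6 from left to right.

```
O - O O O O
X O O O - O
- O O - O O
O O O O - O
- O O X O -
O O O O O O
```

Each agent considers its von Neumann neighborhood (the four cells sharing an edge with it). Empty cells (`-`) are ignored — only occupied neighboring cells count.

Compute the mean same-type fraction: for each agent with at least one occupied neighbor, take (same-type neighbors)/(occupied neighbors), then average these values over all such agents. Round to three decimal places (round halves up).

0.830

Row 1: (1,1)O 0/1 · (1,3)O 2/2 · (1,4)O 3/3 · (1,5)O 2/2 · (1,6)O 2/2
Row 2: (2,1)X 0/2 · (2,2)O 2/3 · (2,3)O 4/4 · (2,4)O 2/2 · (2,6)O 2/2
Row 3: (3,2)O 3/3 · (3,3)O 3/3 · (3,5)O 1/1 · (3,6)O 3/3
Row 4: (4,1)O 1/1 · (4,2)O 4/4 · (4,3)O 4/4 · (4,4)O 1/2 · (4,6)O 1/1
Row 5: (5,2)O 3/3 · (5,3)O 3/4 · (5,4)X 0/4 · (5,5)O 1/2
Row 6: (6,1)O 1/1 · (6,2)O 3/3 · (6,3)O 3/3 · (6,4)O 2/3 · (6,5)O 3/3 · (6,6)O 1/1
Sum over 29 agents: 0/1 + 2/2 + 3/3 + 2/2 + 2/2 + 0/2 + 2/3 + 4/4 + 2/2 + 2/2 + 3/3 + 3/3 + 1/1 + 3/3 + 1/1 + 4/4 + 4/4 + 1/2 + 1/1 + 3/3 + 3/4 + 0/4 + 1/2 + 1/1 + 3/3 + 3/3 + 2/3 + 3/3 + 1/1 = 289/12; mean = 289/12 ÷ 29 = 289/348 = 0.830459… → 0.830.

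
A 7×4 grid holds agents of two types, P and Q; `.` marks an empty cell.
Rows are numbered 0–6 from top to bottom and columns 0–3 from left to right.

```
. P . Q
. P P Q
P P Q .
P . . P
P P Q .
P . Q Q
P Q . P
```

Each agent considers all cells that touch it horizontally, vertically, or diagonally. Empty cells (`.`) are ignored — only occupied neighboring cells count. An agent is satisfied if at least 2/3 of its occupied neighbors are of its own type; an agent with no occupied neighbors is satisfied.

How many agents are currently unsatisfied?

10

(0,1)P 2/2 satisfied
(0,3)Q 1/2 not
(1,1)P 4/5 satisfied
(1,2)P 3/6 not
(1,3)Q 2/3 satisfied
(2,0)P 3/3 satisfied
(2,1)P 4/5 satisfied
(2,2)Q 1/5 not
(3,0)P 4/4 satisfied
(3,3)P 0/2 not
(4,0)P 3/3 satisfied
(4,1)P 3/5 not
(4,2)Q 2/4 not
(5,0)P 3/4 satisfied
(5,2)Q 3/5 not
(5,3)Q 2/3 satisfied
(6,0)P 1/2 not
(6,1)Q 1/3 not
(6,3)P 0/2 not
Unsatisfied: (0,3), (1,2), (2,2), (3,3), (4,1), (4,2), (5,2), (6,0), (6,1), (6,3) — 10 in total.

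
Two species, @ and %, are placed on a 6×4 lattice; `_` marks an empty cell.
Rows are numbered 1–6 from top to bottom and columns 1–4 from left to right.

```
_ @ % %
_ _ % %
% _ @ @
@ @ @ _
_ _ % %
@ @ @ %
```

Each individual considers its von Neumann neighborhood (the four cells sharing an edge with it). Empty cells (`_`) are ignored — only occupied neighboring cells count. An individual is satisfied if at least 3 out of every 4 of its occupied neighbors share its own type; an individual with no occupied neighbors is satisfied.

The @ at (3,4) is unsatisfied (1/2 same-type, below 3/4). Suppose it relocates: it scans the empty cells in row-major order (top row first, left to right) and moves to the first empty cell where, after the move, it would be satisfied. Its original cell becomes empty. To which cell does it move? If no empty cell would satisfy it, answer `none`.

Vacating (3,4). Empty cells in order:
  (1,1): 1/1 same-type → satisfied — stop here.

(1,1)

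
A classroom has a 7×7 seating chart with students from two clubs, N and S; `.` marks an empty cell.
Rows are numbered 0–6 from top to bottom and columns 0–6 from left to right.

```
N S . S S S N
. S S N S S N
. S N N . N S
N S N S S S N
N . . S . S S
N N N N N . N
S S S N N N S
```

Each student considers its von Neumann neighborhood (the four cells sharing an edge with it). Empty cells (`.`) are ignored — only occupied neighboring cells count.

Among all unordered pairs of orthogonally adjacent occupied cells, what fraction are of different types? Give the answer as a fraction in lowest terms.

Scan each occupied cell's neighbors to the right and below so each pair is counted once.
Row 0: N(0,0)–S(0,1)≠ S(0,1)–S(1,1)= S(0,3)–S(0,4)= S(0,3)–N(1,3)≠ S(0,4)–S(0,5)= S(0,4)–S(1,4)= S(0,5)–N(0,6)≠ S(0,5)–S(1,5)= N(0,6)–N(1,6)=  → 3/9 unlike.
Row 1: S(1,1)–S(1,2)= S(1,1)–S(2,1)= S(1,2)–N(1,3)≠ S(1,2)–N(2,2)≠ N(1,3)–S(1,4)≠ N(1,3)–N(2,3)= S(1,4)–S(1,5)= S(1,5)–N(1,6)≠ S(1,5)–N(2,5)≠ N(1,6)–S(2,6)≠  → 6/10 unlike.
Row 2: S(2,1)–N(2,2)≠ S(2,1)–S(3,1)= N(2,2)–N(2,3)= N(2,2)–N(3,2)= N(2,3)–S(3,3)≠ N(2,5)–S(2,6)≠ N(2,5)–S(3,5)≠ S(2,6)–N(3,6)≠  → 5/8 unlike.
Row 3: N(3,0)–S(3,1)≠ N(3,0)–N(4,0)= S(3,1)–N(3,2)≠ N(3,2)–S(3,3)≠ S(3,3)–S(3,4)= S(3,3)–S(4,3)= S(3,4)–S(3,5)= S(3,5)–N(3,6)≠ S(3,5)–S(4,5)= N(3,6)–S(4,6)≠  → 5/10 unlike.
Row 4: N(4,0)–N(5,0)= S(4,3)–N(5,3)≠ S(4,5)–S(4,6)= S(4,6)–N(5,6)≠  → 2/4 unlike.
Row 5: N(5,0)–N(5,1)= N(5,0)–S(6,0)≠ N(5,1)–N(5,2)= N(5,1)–S(6,1)≠ N(5,2)–N(5,3)= N(5,2)–S(6,2)≠ N(5,3)–N(5,4)= N(5,3)–N(6,3)= N(5,4)–N(6,4)= N(5,6)–S(6,6)≠  → 4/10 unlike.
Row 6: S(6,0)–S(6,1)= S(6,1)–S(6,2)= S(6,2)–N(6,3)≠ N(6,3)–N(6,4)= N(6,4)–N(6,5)= N(6,5)–S(6,6)≠  → 2/6 unlike.
Total adjacent occupied pairs: 57; unlike-type pairs: 27.
27/57 reduces to 9/19.

9/19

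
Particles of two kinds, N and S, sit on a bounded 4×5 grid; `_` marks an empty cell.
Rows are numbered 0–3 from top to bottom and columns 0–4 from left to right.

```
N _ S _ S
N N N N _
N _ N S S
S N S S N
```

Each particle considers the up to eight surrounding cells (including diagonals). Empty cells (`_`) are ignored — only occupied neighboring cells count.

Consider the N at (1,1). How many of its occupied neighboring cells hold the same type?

Occupied neighbors of (1,1): (0,0)=N, (0,2)=S, (1,0)=N, (1,2)=N, (2,0)=N, (2,2)=N.
Same type (N): 5 of 6.

5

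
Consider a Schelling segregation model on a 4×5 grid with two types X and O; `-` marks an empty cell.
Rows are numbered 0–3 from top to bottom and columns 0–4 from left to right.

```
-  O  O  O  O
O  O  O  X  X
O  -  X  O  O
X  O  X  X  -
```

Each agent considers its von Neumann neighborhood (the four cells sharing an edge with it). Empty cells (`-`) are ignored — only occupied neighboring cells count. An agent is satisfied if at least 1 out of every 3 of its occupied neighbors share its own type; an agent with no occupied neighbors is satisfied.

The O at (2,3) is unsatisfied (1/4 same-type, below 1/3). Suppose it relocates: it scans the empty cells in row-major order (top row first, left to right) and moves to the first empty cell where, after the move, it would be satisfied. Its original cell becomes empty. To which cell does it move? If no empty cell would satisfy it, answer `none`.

(0,0)

Vacating (2,3). Empty cells in order:
  (0,0): 2/2 same-type → satisfied — stop here.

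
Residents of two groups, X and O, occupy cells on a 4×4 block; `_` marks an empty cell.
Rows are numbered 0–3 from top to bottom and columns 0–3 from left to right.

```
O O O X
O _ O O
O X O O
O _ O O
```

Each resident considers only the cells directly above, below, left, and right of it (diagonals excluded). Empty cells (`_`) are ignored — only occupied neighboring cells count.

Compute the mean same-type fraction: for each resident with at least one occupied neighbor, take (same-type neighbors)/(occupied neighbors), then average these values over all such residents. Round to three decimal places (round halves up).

0.768

Row 0: (0,0)O 2/2 · (0,1)O 2/2 · (0,2)O 2/3 · (0,3)X 0/2
Row 1: (1,0)O 2/2 · (1,2)O 3/3 · (1,3)O 2/3
Row 2: (2,0)O 2/3 · (2,1)X 0/2 · (2,2)O 3/4 · (2,3)O 3/3
Row 3: (3,0)O 1/1 · (3,2)O 2/2 · (3,3)O 2/2
Sum over 14 residents: 2/2 + 2/2 + 2/3 + 0/2 + 2/2 + 3/3 + 2/3 + 2/3 + 0/2 + 3/4 + 3/3 + 1/1 + 2/2 + 2/2 = 43/4; mean = 43/4 ÷ 14 = 43/56 = 0.767857… → 0.768.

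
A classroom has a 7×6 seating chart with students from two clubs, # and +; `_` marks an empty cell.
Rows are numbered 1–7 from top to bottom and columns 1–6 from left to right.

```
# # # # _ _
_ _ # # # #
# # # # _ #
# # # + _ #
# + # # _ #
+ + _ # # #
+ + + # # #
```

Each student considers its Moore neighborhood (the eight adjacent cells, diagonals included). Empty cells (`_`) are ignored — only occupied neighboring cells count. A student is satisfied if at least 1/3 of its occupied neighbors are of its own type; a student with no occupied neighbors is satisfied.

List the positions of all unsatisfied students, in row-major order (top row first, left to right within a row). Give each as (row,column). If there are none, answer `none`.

(4,4), (5,2)

Row 1: (1,1)# 1/1 ok · (1,2)# 3/3 ok · (1,3)# 4/4 ok · (1,4)# 4/4 ok
Row 2: (2,3)# 7/7 ok · (2,4)# 6/6 ok · (2,5)# 5/5 ok · (2,6)# 2/2 ok
Row 3: (3,1)# 3/3 ok · (3,2)# 6/6 ok · (3,3)# 6/7 ok · (3,4)# 5/6 ok · (3,6)# 3/3 ok
Row 4: (4,1)# 4/5 ok · (4,2)# 7/8 ok · (4,3)# 6/8 ok · (4,4)+ 0/5 unhappy · (4,6)# 2/2 ok
Row 5: (5,1)# 2/5 ok · (5,2)+ 2/7 unhappy · (5,3)# 4/7 ok · (5,4)# 4/5 ok · (5,6)# 3/3 ok
Row 6: (6,1)+ 4/5 ok · (6,2)+ 5/7 ok · (6,4)# 5/6 ok · (6,5)# 7/7 ok · (6,6)# 4/4 ok
Row 7: (7,1)+ 3/3 ok · (7,2)+ 4/4 ok · (7,3)+ 2/4 ok · (7,4)# 3/4 ok · (7,5)# 5/5 ok · (7,6)# 3/3 ok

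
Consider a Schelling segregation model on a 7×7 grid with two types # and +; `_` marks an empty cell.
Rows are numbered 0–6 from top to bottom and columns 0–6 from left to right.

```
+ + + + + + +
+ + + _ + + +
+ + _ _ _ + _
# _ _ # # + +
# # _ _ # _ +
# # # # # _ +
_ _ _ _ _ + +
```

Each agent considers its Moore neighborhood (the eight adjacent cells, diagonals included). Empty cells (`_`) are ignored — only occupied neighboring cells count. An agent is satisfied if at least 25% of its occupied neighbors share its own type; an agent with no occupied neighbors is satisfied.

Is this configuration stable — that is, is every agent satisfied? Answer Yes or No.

(0,0)+ 3/3 satisfied
(0,1)+ 5/5 satisfied
(0,2)+ 4/4 satisfied
(0,3)+ 4/4 satisfied
(0,4)+ 4/4 satisfied
(0,5)+ 5/5 satisfied
(0,6)+ 3/3 satisfied
(1,0)+ 5/5 satisfied
(1,1)+ 7/7 satisfied
(1,2)+ 5/5 satisfied
(1,4)+ 5/5 satisfied
(1,5)+ 6/6 satisfied
(1,6)+ 4/4 satisfied
(2,0)+ 3/4 satisfied
(2,1)+ 4/5 satisfied
(2,5)+ 5/6 satisfied
(3,0)# 2/4 satisfied
(3,3)# 2/2 satisfied
(3,4)# 2/4 satisfied
(3,5)+ 3/5 satisfied
(3,6)+ 3/3 satisfied
(4,0)# 4/4 satisfied
(4,1)# 5/5 satisfied
(4,4)# 4/5 satisfied
(4,6)+ 3/3 satisfied
(5,0)# 3/3 satisfied
(5,1)# 4/4 satisfied
(5,2)# 3/3 satisfied
(5,3)# 3/3 satisfied
(5,4)# 2/3 satisfied
(5,6)+ 3/3 satisfied
(6,5)+ 2/3 satisfied
(6,6)+ 2/2 satisfied
All meet the threshold, so the configuration is stable.

Yes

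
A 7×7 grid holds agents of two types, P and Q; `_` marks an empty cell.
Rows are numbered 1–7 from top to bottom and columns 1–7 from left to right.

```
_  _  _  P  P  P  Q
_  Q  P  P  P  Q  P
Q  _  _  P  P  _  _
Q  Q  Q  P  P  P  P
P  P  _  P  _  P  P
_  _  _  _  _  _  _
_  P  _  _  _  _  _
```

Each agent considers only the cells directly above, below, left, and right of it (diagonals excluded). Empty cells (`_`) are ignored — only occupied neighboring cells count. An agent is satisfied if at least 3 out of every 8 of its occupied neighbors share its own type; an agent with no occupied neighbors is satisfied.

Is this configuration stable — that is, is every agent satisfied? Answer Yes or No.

No

Row 1: (1,4)P 2/2 ✓ · (1,5)P 3/3 ✓ · (1,6)P 1/3 ✗ · (1,7)Q 0/2 ✗
Row 2: (2,2)Q 0/1 ✗ · (2,3)P 1/2 ✓ · (2,4)P 4/4 ✓ · (2,5)P 3/4 ✓ · (2,6)Q 0/3 ✗ · (2,7)P 0/2 ✗
Row 3: (3,1)Q 1/1 ✓ · (3,4)P 3/3 ✓ · (3,5)P 3/3 ✓
Row 4: (4,1)Q 2/3 ✓ · (4,2)Q 2/3 ✓ · (4,3)Q 1/2 ✓ · (4,4)P 3/4 ✓ · (4,5)P 3/3 ✓ · (4,6)P 3/3 ✓ · (4,7)P 2/2 ✓
Row 5: (5,1)P 1/2 ✓ · (5,2)P 1/2 ✓ · (5,4)P 1/1 ✓ · (5,6)P 2/2 ✓ · (5,7)P 2/2 ✓
Row 7: (7,2)P 0/0 ✓
For instance (1,6) has only 1/3 same-type neighbors, below 3/8.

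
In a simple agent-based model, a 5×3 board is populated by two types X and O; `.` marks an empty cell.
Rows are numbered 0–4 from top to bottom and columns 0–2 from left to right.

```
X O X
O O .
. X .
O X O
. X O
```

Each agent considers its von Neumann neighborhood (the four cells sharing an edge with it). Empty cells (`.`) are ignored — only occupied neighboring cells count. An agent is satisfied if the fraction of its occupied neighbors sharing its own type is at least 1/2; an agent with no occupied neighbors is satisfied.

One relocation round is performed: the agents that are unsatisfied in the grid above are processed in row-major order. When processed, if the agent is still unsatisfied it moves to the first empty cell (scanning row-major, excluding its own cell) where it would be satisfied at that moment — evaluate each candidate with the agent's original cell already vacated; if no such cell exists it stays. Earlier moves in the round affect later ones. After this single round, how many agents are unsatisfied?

0

Initially unsatisfied (in order): (0,0), (0,1), (0,2), (3,0).
  (0,0) → (1,2).
  (0,1): now satisfied by earlier moves; stays.
  (0,2): now satisfied by earlier moves; stays.
  (3,0) → (0,0).
Resulting grid:
O O X
O O X
. X .
. X O
. X O
All satisfied now.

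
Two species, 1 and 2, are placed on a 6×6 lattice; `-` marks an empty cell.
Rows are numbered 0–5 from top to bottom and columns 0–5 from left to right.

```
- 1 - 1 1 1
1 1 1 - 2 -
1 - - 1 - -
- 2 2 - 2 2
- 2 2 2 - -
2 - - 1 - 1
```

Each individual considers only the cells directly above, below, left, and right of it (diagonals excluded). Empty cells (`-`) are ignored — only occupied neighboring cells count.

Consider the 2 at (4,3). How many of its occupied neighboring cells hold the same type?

1

Occupied neighbors of (4,3): (5,3)=1, (4,2)=2.
Same type (2): 1 of 2.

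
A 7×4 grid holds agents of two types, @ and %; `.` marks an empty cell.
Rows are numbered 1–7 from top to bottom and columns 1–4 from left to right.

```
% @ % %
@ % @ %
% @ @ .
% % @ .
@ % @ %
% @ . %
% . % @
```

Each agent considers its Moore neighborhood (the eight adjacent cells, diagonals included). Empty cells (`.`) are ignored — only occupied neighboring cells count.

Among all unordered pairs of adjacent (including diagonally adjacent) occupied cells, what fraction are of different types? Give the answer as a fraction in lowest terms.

17/30

Scan each occupied cell's neighbors to the right and below (and the two forward diagonals) so each pair is counted once.
From row 1: 6 unlike of 13 pairs (running 6/13).
From row 2: 7 unlike of 11 pairs (running 13/24).
From row 3: 4 unlike of 9 pairs (running 17/33).
From row 4: 6 unlike of 10 pairs (running 23/43).
From row 5: 6 unlike of 10 pairs (running 29/53).
From row 6: 4 unlike of 6 pairs (running 33/59).
From row 7: 1 unlike of 1 pairs (running 34/60).
Total adjacent occupied pairs: 60; unlike-type pairs: 34.
34/60 reduces to 17/30.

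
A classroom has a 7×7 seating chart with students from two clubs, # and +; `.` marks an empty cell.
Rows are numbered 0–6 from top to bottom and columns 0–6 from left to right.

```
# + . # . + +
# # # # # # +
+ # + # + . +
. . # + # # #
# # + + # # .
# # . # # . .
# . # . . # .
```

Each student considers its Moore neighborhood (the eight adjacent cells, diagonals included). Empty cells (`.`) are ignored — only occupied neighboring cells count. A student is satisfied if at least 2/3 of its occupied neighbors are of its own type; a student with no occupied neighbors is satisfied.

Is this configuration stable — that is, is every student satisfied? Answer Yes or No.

Row 0: (0,0)# 2/3 ✓ · (0,1)+ 0/4 ✗ · (0,3)# 3/3 ✓ · (0,5)+ 2/4 ✗ · (0,6)+ 2/3 ✓
Row 1: (1,0)# 3/5 ✗ · (1,1)# 4/7 ✗ · (1,2)# 5/7 ✓ · (1,3)# 4/6 ✓ · (1,4)# 4/6 ✓ · (1,5)# 1/6 ✗ · (1,6)+ 3/4 ✓
Row 2: (2,0)+ 0/3 ✗ · (2,1)# 4/6 ✓ · (2,2)+ 1/7 ✗ · (2,3)# 5/8 ✗ · (2,4)+ 1/7 ✗ · (2,6)+ 1/4 ✗
Row 3: (3,2)# 3/7 ✗ · (3,3)+ 4/8 ✗ · (3,4)# 4/7 ✗ · (3,5)# 4/6 ✓ · (3,6)# 2/3 ✓
Row 4: (4,0)# 3/3 ✓ · (4,1)# 4/5 ✓ · (4,2)+ 2/6 ✗ · (4,3)+ 2/7 ✗ · (4,4)# 5/7 ✓ · (4,5)# 5/5 ✓
Row 5: (5,0)# 4/4 ✓ · (5,1)# 5/6 ✓ · (5,3)# 3/5 ✗ · (5,4)# 4/5 ✓
Row 6: (6,0)# 2/2 ✓ · (6,2)# 2/2 ✓ · (6,5)# 1/1 ✓
For instance (0,1) has only 0/4 same-type neighbors, below 2/3.

No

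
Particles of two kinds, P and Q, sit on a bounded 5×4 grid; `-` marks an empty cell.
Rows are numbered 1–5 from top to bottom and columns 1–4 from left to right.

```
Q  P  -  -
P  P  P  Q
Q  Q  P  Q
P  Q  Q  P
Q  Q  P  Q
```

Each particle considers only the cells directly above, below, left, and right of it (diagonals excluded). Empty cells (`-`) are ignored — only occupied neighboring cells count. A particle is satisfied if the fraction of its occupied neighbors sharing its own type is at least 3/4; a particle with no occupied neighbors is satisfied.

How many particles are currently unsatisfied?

16

(1,1)Q 0/2 unhappy
(1,2)P 1/2 unhappy
(2,1)P 1/3 unhappy
(2,2)P 3/4 ok
(2,3)P 2/3 unhappy
(2,4)Q 1/2 unhappy
(3,1)Q 1/3 unhappy
(3,2)Q 2/4 unhappy
(3,3)P 1/4 unhappy
(3,4)Q 1/3 unhappy
(4,1)P 0/3 unhappy
(4,2)Q 3/4 ok
(4,3)Q 1/4 unhappy
(4,4)P 0/3 unhappy
(5,1)Q 1/2 unhappy
(5,2)Q 2/3 unhappy
(5,3)P 0/3 unhappy
(5,4)Q 0/2 unhappy
Unsatisfied: (1,1), (1,2), (2,1), (2,3), (2,4), (3,1), (3,2), (3,3), (3,4), (4,1), (4,3), (4,4), (5,1), (5,2), (5,3), (5,4) — 16 in total.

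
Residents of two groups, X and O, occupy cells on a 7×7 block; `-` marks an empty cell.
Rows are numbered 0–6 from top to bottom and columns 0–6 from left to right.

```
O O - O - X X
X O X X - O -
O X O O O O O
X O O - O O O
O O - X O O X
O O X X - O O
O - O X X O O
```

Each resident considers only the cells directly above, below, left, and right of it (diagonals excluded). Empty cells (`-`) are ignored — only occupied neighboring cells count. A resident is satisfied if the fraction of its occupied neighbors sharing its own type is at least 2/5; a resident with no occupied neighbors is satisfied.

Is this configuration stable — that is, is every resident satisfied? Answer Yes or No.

(0,0)O 1/2 ✓
(0,1)O 2/2 ✓
(0,3)O 0/1 ✗
(0,5)X 1/2 ✓
(0,6)X 1/1 ✓
(1,0)X 0/3 ✗
(1,1)O 1/4 ✗
(1,2)X 1/3 ✗
(1,3)X 1/3 ✗
(1,5)O 1/2 ✓
(2,0)O 0/3 ✗
(2,1)X 0/4 ✗
(2,2)O 2/4 ✓
(2,3)O 2/3 ✓
(2,4)O 3/3 ✓
(2,5)O 4/4 ✓
(2,6)O 2/2 ✓
(3,0)X 0/3 ✗
(3,1)O 2/4 ✓
(3,2)O 2/2 ✓
(3,4)O 3/3 ✓
(3,5)O 4/4 ✓
(3,6)O 2/3 ✓
(4,0)O 2/3 ✓
(4,1)O 3/3 ✓
(4,3)X 1/2 ✓
(4,4)O 2/3 ✓
(4,5)O 3/4 ✓
(4,6)X 0/3 ✗
(5,0)O 3/3 ✓
(5,1)O 2/3 ✓
(5,2)X 1/3 ✗
(5,3)X 3/3 ✓
(5,5)O 3/3 ✓
(5,6)O 2/3 ✓
(6,0)O 1/1 ✓
(6,2)O 0/2 ✗
(6,3)X 2/3 ✓
(6,4)X 1/2 ✓
(6,5)O 2/3 ✓
(6,6)O 2/2 ✓
For instance (0,3) has only 0/1 same-type neighbors, below 2/5.

No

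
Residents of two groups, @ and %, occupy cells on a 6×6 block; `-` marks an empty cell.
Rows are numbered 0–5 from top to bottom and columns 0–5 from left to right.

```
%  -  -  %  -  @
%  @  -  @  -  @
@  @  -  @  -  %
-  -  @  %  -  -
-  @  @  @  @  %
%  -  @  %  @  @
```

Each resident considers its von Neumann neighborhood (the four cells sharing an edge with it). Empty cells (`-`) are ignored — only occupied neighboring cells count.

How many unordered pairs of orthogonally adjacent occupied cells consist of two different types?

12

Scan each occupied cell's neighbors to the right and below so each pair is counted once.
Row 0: %(0,0)–%(1,0)= %(0,3)–@(1,3)≠ @(0,5)–@(1,5)=  → 1/3 unlike.
Row 1: %(1,0)–@(1,1)≠ %(1,0)–@(2,0)≠ @(1,1)–@(2,1)= @(1,3)–@(2,3)= @(1,5)–%(2,5)≠  → 3/5 unlike.
Row 2: @(2,0)–@(2,1)= @(2,3)–%(3,3)≠  → 1/2 unlike.
Row 3: @(3,2)–%(3,3)≠ @(3,2)–@(4,2)= %(3,3)–@(4,3)≠  → 2/3 unlike.
Row 4: @(4,1)–@(4,2)= @(4,2)–@(4,3)= @(4,2)–@(5,2)= @(4,3)–@(4,4)= @(4,3)–%(5,3)≠ @(4,4)–%(4,5)≠ @(4,4)–@(5,4)= %(4,5)–@(5,5)≠  → 3/8 unlike.
Row 5: @(5,2)–%(5,3)≠ %(5,3)–@(5,4)≠ @(5,4)–@(5,5)=  → 2/3 unlike.
Total adjacent occupied pairs: 24; unlike-type pairs: 12.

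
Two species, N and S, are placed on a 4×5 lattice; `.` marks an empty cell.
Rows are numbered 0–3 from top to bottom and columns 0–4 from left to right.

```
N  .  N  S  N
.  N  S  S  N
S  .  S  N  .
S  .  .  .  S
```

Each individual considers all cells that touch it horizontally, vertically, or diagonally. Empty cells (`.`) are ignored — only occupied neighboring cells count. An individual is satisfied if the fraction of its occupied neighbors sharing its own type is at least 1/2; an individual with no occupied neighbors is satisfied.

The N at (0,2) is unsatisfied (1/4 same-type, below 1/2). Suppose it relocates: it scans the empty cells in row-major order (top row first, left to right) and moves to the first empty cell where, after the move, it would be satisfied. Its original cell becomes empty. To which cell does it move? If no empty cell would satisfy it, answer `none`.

Vacating (0,2). Empty cells in order:
  (0,1): 2/3 same-type → satisfied — stop here.

(0,1)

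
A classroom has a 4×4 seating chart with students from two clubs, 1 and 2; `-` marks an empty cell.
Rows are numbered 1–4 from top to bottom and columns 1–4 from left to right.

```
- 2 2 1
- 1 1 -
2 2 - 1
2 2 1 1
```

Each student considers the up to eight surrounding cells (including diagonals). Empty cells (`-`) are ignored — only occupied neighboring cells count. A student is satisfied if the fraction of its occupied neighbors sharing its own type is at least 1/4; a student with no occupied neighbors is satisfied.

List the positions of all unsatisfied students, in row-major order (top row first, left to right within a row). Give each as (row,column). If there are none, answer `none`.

(1,2)2 1/3 ✓
(1,3)2 1/4 ✓
(1,4)1 1/2 ✓
(2,2)1 1/5 ✗
(2,3)1 3/6 ✓
(3,1)2 3/4 ✓
(3,2)2 3/6 ✓
(3,4)1 3/3 ✓
(4,1)2 3/3 ✓
(4,2)2 3/4 ✓
(4,3)1 2/4 ✓
(4,4)1 2/2 ✓

(2,2)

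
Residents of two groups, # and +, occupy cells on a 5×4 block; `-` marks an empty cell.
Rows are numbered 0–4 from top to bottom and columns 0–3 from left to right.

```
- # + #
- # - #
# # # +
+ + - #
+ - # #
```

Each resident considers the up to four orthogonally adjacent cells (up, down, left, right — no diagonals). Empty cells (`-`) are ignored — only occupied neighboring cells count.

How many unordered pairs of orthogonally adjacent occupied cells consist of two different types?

Scan each occupied cell's neighbors to the right and below so each pair is counted once.
Row 0: #(0,1)–+(0,2)≠ #(0,1)–#(1,1)= +(0,2)–#(0,3)≠ #(0,3)–#(1,3)=  → 2/4 unlike.
Row 1: #(1,1)–#(2,1)= #(1,3)–+(2,3)≠  → 1/2 unlike.
Row 2: #(2,0)–#(2,1)= #(2,0)–+(3,0)≠ #(2,1)–#(2,2)= #(2,1)–+(3,1)≠ #(2,2)–+(2,3)≠ +(2,3)–#(3,3)≠  → 4/6 unlike.
Row 3: +(3,0)–+(3,1)= +(3,0)–+(4,0)= #(3,3)–#(4,3)=  → 0/3 unlike.
Row 4: #(4,2)–#(4,3)=  → 0/1 unlike.
Total adjacent occupied pairs: 16; unlike-type pairs: 7.

7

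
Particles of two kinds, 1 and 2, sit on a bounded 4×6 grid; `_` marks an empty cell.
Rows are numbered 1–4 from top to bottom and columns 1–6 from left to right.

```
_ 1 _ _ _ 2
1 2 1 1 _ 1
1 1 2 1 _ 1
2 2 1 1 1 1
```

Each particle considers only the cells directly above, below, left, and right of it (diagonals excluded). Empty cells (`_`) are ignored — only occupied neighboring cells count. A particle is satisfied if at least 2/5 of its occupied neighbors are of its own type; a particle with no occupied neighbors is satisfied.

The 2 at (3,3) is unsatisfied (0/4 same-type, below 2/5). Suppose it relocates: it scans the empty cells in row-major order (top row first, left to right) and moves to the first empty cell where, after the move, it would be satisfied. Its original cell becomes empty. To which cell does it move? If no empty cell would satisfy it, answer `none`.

Vacating (3,3). Empty cells in order:
  (1,1): 0/2 same-type → still unsatisfied.
  (1,3): 0/2 same-type → still unsatisfied.
  (1,4): 0/1 same-type → still unsatisfied.
  (1,5): 1/1 same-type → satisfied — stop here.

(1,5)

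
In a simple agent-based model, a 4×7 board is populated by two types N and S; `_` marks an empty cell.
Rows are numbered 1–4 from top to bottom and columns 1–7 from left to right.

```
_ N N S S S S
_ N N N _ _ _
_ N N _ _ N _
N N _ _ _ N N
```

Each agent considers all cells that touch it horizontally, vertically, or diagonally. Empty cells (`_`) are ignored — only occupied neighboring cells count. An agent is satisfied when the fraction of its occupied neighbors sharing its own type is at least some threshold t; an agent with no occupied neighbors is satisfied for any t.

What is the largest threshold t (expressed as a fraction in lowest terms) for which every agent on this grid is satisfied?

(1,2)N 3/3
(1,3)N 4/5
(1,4)S 1/4
(1,5)S 2/3
(1,6)S 2/2
(1,7)S 1/1
(2,2)N 5/5
(2,3)N 6/7
(2,4)N 3/5
(3,2)N 5/5
(3,3)N 5/5
(3,6)N 2/2
(4,1)N 2/2
(4,2)N 3/3
(4,6)N 2/2
(4,7)N 2/2
The smallest same-type fraction is 1/4 at (1,4), which reduces to 1/4. Any threshold above that leaves this agent unsatisfied.

1/4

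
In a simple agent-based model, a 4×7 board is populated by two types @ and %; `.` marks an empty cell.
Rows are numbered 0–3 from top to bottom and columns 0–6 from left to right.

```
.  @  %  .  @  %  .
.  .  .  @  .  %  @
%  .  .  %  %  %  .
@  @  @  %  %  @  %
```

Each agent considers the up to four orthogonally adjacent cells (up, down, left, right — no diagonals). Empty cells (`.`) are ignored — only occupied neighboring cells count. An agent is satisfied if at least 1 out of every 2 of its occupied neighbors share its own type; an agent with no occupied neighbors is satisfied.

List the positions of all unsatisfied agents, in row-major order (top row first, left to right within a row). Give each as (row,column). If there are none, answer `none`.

Row 0: (0,1)@ 0/1 not · (0,2)% 0/1 not · (0,4)@ 0/1 not · (0,5)% 1/2 satisfied
Row 1: (1,3)@ 0/1 not · (1,5)% 2/3 satisfied · (1,6)@ 0/1 not
Row 2: (2,0)% 0/1 not · (2,3)% 2/3 satisfied · (2,4)% 3/3 satisfied · (2,5)% 2/3 satisfied
Row 3: (3,0)@ 1/2 satisfied · (3,1)@ 2/2 satisfied · (3,2)@ 1/2 satisfied · (3,3)% 2/3 satisfied · (3,4)% 2/3 satisfied · (3,5)@ 0/3 not · (3,6)% 0/1 not

(0,1), (0,2), (0,4), (1,3), (1,6), (2,0), (3,5), (3,6)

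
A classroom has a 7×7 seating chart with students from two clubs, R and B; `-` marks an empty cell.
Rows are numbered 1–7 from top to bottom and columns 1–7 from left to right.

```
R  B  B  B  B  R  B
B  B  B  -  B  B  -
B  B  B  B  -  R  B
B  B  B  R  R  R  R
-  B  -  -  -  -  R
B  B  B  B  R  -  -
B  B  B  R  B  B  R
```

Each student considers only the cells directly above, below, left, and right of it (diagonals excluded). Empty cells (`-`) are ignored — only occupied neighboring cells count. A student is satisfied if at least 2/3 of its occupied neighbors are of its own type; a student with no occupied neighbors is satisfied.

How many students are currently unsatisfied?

Row 1: (1,1)R 0/2 ✗ · (1,2)B 2/3 ✓ · (1,3)B 3/3 ✓ · (1,4)B 2/2 ✓ · (1,5)B 2/3 ✓ · (1,6)R 0/3 ✗ · (1,7)B 0/1 ✗
Row 2: (2,1)B 2/3 ✓ · (2,2)B 4/4 ✓ · (2,3)B 3/3 ✓ · (2,5)B 2/2 ✓ · (2,6)B 1/3 ✗
Row 3: (3,1)B 3/3 ✓ · (3,2)B 4/4 ✓ · (3,3)B 4/4 ✓ · (3,4)B 1/2 ✗ · (3,6)R 1/3 ✗ · (3,7)B 0/2 ✗
Row 4: (4,1)B 2/2 ✓ · (4,2)B 4/4 ✓ · (4,3)B 2/3 ✓ · (4,4)R 1/3 ✗ · (4,5)R 2/2 ✓ · (4,6)R 3/3 ✓ · (4,7)R 2/3 ✓
Row 5: (5,2)B 2/2 ✓ · (5,7)R 1/1 ✓
Row 6: (6,1)B 2/2 ✓ · (6,2)B 4/4 ✓ · (6,3)B 3/3 ✓ · (6,4)B 1/3 ✗ · (6,5)R 0/2 ✗
Row 7: (7,1)B 2/2 ✓ · (7,2)B 3/3 ✓ · (7,3)B 2/3 ✓ · (7,4)R 0/3 ✗ · (7,5)B 1/3 ✗ · (7,6)B 1/2 ✗ · (7,7)R 0/1 ✗
Unsatisfied: (1,1), (1,6), (1,7), (2,6), (3,4), (3,6), (3,7), (4,4), (6,4), (6,5), (7,4), (7,5), (7,6), (7,7) — 14 in total.

14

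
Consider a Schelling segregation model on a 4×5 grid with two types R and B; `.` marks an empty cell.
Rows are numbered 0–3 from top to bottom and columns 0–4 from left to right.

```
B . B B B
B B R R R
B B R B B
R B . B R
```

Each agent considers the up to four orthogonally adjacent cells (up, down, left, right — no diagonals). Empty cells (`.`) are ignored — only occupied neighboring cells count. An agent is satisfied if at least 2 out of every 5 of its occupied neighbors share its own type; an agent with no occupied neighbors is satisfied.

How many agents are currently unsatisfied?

Row 0: (0,0)B 1/1 ok · (0,2)B 1/2 ok · (0,3)B 2/3 ok · (0,4)B 1/2 ok
Row 1: (1,0)B 3/3 ok · (1,1)B 2/3 ok · (1,2)R 2/4 ok · (1,3)R 2/4 ok · (1,4)R 1/3 unhappy
Row 2: (2,0)B 2/3 ok · (2,1)B 3/4 ok · (2,2)R 1/3 unhappy · (2,3)B 2/4 ok · (2,4)B 1/3 unhappy
Row 3: (3,0)R 0/2 unhappy · (3,1)B 1/2 ok · (3,3)B 1/2 ok · (3,4)R 0/2 unhappy
Unsatisfied: (1,4), (2,2), (2,4), (3,0), (3,4) — 5 in total.

5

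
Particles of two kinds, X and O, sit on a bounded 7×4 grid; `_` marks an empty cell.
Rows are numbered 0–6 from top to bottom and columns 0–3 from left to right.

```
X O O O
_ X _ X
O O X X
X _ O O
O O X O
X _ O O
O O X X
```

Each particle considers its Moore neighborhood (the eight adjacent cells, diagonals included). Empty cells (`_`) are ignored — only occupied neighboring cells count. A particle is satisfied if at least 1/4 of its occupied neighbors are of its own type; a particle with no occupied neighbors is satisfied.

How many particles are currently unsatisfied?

3

(0,0)X 1/2 satisfied
(0,1)O 1/3 satisfied
(0,2)O 2/4 satisfied
(0,3)O 1/2 satisfied
(1,1)X 2/6 satisfied
(1,3)X 2/4 satisfied
(2,0)O 1/3 satisfied
(2,1)O 2/5 satisfied
(2,2)X 3/6 satisfied
(2,3)X 2/4 satisfied
(3,0)X 0/4 not
(3,2)O 4/7 satisfied
(3,3)O 2/5 satisfied
(4,0)O 1/3 satisfied
(4,1)O 3/6 satisfied
(4,2)X 0/6 not
(4,3)O 4/5 satisfied
(5,0)X 0/4 not
(5,2)O 4/7 satisfied
(5,3)O 2/5 satisfied
(6,0)O 1/2 satisfied
(6,1)O 2/4 satisfied
(6,2)X 1/4 satisfied
(6,3)X 1/3 satisfied
Unsatisfied: (3,0), (4,2), (5,0) — 3 in total.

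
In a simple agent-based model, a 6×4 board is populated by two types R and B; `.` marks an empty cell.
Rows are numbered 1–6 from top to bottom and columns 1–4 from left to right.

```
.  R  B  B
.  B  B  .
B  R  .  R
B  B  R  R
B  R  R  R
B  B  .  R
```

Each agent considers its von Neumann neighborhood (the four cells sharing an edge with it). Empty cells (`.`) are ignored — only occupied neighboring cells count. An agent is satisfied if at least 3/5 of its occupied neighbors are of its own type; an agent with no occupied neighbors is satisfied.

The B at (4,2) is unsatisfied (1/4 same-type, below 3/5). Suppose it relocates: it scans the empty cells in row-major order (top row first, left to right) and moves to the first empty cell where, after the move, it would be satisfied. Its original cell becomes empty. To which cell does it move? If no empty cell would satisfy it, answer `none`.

(2,1)

Vacating (4,2). Empty cells in order:
  (1,1): 0/1 same-type → still unsatisfied.
  (2,1): 2/2 same-type → satisfied — stop here.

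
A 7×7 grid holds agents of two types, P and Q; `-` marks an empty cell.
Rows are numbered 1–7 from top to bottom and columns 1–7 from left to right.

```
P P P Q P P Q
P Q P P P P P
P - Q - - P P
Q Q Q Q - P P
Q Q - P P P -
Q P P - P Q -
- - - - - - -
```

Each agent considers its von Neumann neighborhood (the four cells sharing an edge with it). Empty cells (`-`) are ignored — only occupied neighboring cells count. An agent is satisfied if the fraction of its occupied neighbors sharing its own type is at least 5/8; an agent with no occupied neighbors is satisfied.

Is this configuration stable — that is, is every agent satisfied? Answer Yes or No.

No

(1,1)P 2/2 ok
(1,2)P 2/3 ok
(1,3)P 2/3 ok
(1,4)Q 0/3 unhappy
(1,5)P 2/3 ok
(1,6)P 2/3 ok
(1,7)Q 0/2 unhappy
(2,1)P 2/3 ok
(2,2)Q 0/3 unhappy
(2,3)P 2/4 unhappy
(2,4)P 2/3 ok
(2,5)P 3/3 ok
(2,6)P 4/4 ok
(2,7)P 2/3 ok
(3,1)P 1/2 unhappy
(3,3)Q 1/2 unhappy
(3,6)P 3/3 ok
(3,7)P 3/3 ok
(4,1)Q 2/3 ok
(4,2)Q 3/3 ok
(4,3)Q 3/3 ok
(4,4)Q 1/2 unhappy
(4,6)P 3/3 ok
(4,7)P 2/2 ok
(5,1)Q 3/3 ok
(5,2)Q 2/3 ok
(5,4)P 1/2 unhappy
(5,5)P 3/3 ok
(5,6)P 2/3 ok
(6,1)Q 1/2 unhappy
(6,2)P 1/3 unhappy
(6,3)P 1/1 ok
(6,5)P 1/2 unhappy
(6,6)Q 0/2 unhappy
For instance (1,4) has only 0/3 same-type neighbors, below 5/8.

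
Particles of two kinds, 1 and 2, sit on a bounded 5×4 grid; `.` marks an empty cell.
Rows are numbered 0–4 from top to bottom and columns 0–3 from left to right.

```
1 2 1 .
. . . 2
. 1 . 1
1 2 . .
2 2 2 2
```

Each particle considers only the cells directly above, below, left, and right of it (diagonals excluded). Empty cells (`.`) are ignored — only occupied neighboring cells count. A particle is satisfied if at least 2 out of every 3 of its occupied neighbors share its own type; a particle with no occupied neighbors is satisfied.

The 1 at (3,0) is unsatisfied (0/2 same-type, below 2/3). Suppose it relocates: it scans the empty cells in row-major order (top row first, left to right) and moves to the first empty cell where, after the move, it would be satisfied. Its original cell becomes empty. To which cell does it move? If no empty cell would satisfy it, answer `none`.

Vacating (3,0). Empty cells in order:
  (0,3): 1/2 same-type → still unsatisfied.
  (1,0): 1/1 same-type → satisfied — stop here.

(1,0)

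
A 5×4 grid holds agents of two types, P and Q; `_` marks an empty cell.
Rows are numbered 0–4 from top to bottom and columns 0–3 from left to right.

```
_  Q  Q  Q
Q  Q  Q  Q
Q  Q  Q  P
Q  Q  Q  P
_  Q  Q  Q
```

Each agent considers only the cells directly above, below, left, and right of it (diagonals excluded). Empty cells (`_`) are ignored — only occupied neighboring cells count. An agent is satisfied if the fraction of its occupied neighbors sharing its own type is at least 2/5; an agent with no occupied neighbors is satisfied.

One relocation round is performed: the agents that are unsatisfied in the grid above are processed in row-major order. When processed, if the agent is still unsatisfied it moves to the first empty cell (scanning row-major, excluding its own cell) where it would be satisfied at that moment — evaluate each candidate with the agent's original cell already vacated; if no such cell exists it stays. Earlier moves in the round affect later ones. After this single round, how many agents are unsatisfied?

Initially unsatisfied (in order): (2,3), (3,3).
  (2,3): no empty cell satisfies it; stays.
  (3,3): no empty cell satisfies it; stays.
Resulting grid:
_ Q Q Q
Q Q Q Q
Q Q Q P
Q Q Q P
_ Q Q Q
Unsatisfied now: (2,3), (3,3).

2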